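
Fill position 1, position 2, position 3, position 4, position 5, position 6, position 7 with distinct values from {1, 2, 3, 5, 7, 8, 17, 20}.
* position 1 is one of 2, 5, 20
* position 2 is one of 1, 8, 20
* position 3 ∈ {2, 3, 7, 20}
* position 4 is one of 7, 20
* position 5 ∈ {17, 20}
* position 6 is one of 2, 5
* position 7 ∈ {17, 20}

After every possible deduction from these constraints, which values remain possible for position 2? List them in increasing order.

1, 8

The 2 variables position 5 and position 7 are confined to {17, 20}, which locks those values in; drop them from position 1, position 2, position 3, position 4.
position 4 must be 7 (only option left). Remove 7 from position 3.
The 2 variables position 1 and position 6 are confined to {2, 5}, which locks those values in; drop them from position 3.
position 3's domain is down to {3}, so position 3 = 3.
No further eliminations apply; position 2 can still be any of 1, 8.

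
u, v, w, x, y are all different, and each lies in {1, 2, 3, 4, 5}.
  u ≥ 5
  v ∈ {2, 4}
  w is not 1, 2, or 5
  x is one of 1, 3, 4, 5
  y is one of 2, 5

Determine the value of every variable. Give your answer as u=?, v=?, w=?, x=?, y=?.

u's domain is down to {5}, so u = 5. So x, y can't be 5.
That leaves y = 2. Remove 2 from v.
v has just one choice, so v = 4. So w, x can't be 4.
w must be 3 (only option left). Remove 3 from x.
x must be 1 (only option left).

u=5, v=4, w=3, x=1, y=2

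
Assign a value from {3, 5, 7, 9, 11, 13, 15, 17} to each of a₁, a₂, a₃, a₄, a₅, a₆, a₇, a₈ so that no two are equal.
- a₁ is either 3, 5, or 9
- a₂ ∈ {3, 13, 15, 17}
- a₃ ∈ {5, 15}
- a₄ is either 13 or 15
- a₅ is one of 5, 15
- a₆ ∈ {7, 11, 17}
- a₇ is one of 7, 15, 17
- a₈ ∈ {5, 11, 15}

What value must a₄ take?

13

The 8 variables draw from only 8 values {3, 5, 7, 9, 11, 13, 15, 17}, so each is used; only a₁ can be 9, hence a₁ = 9.
The 7 still-open variables together cover exactly {3, 5, 7, 11, 13, 15, 17} — 7 values for 7 variables — and 3 appears only in a₂'s list, so a₂ = 3.
The 6 still-open variables draw from only 6 values {5, 7, 11, 13, 15, 17}, so each is used; only a₄ can be 13, hence a₄ = 13.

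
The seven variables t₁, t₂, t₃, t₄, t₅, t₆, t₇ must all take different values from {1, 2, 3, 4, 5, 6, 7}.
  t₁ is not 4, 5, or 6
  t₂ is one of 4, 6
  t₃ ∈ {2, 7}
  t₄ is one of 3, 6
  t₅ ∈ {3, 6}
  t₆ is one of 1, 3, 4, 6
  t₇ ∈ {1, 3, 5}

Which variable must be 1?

Among the 7 variables, 5 fits only t₇ (and all 7 values in {1, 2, 3, 4, 5, 6, 7} must be used), so t₇ = 5.
The 2 variables t₄ and t₅ are confined to {3, 6}, which locks those values in; drop them from t₁, t₂, t₆.
t₂ has just one choice, so t₂ = 4. Remove 4 from t₆.
So 1 goes to t₆.

t₆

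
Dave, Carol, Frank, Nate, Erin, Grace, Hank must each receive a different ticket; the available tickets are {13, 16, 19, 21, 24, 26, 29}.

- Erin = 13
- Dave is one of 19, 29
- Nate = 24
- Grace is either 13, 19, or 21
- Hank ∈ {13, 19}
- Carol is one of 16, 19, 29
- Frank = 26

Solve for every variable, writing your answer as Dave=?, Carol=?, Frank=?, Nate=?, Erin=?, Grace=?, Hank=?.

Dave=29, Carol=16, Frank=26, Nate=24, Erin=13, Grace=21, Hank=19

Frank's domain is down to {26}, so Frank = 26.
Nate has just one choice, so Nate = 24.
Erin has just one choice, so Erin = 13. So Grace, Hank can't be 13.
Hank must be 19 (only option left). Strike 19 from Dave, Carol, Grace.
Dave must be 29 (only option left). Remove 29 from Carol.
That leaves Carol = 16.
Grace must be 21 (only option left).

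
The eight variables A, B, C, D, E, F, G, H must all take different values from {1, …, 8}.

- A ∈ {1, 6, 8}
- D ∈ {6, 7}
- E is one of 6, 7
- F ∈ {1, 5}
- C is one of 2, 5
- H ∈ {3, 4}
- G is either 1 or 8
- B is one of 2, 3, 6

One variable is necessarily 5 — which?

The 8 variables together cover exactly {1, 2, 3, 4, 5, 6, 7, 8} — 8 values for 8 variables — and 4 appears only in H's list, so H = 4.
The 7 still-open variables draw from only 7 values {1, 2, 3, 5, 6, 7, 8}, so each is used; only B can be 3, hence B = 3.
Among the 6 still-open variables, 2 fits only C (and all 6 values in {1, 2, 5, 6, 7, 8} must be used), so C = 2.
The 5 still-open variables together cover exactly {1, 5, 6, 7, 8} — 5 values for 5 variables — and 5 appears only in F's list, so F = 5.

F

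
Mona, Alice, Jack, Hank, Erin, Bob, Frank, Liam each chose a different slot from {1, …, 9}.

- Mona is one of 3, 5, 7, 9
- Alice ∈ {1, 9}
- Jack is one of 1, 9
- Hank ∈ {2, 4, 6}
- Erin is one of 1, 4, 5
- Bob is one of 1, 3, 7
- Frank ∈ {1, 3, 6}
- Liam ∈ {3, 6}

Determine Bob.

The 8 variables draw from only 8 values {1, 2, 3, 4, 5, 6, 7, 9}, so each is used; only Hank can be 2, hence Hank = 2.
The 7 still-open variables together cover exactly {1, 3, 4, 5, 6, 7, 9} — 7 values for 7 variables — and 4 appears only in Erin's list, so Erin = 4.
The 6 still-open variables together cover exactly {1, 3, 5, 6, 7, 9} — 6 values for 6 variables — and 5 appears only in Mona's list, so Mona = 5.
Among the 5 still-open variables, 7 fits only Bob (and all 5 values in {1, 3, 6, 7, 9} must be used), so Bob = 7.

7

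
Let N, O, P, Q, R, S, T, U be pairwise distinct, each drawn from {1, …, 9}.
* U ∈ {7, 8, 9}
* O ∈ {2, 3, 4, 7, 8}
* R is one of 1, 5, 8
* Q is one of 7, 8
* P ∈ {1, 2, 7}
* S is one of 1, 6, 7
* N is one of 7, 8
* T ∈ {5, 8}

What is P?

N and Q between them cover only {7, 8} — a naked pair. Remove those values from O, P, R, S, T, U.
T's domain is down to {5}, so T = 5. So R can't be 5.
U has just one choice, so U = 9.
That leaves R = 1. Eliminate 1 elsewhere: P, S.
So P = 2.

2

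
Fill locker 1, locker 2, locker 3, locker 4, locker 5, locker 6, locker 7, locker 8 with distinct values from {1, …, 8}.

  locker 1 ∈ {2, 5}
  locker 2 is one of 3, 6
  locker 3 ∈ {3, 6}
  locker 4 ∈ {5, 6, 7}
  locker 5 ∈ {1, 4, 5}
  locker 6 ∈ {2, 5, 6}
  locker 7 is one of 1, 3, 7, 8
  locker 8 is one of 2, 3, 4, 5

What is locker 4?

The 8 variables draw from only 8 values {1, 2, 3, 4, 5, 6, 7, 8}, so each is used; only locker 7 can be 8, hence locker 7 = 8.
The 7 still-open variables together cover exactly {1, 2, 3, 4, 5, 6, 7} — 7 values for 7 variables — and 1 appears only in locker 5's list, so locker 5 = 1.
The 6 still-open variables draw from only 6 values {2, 3, 4, 5, 6, 7}, so each is used; only locker 8 can be 4, hence locker 8 = 4.
The 5 still-open variables together cover exactly {2, 3, 5, 6, 7} — 5 values for 5 variables — and 7 appears only in locker 4's list, so locker 4 = 7.

7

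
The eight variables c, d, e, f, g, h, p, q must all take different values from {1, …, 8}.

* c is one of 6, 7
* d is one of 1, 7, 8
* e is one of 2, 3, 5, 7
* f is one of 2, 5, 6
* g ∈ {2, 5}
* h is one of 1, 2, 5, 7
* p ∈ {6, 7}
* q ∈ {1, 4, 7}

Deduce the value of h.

1

The 8 variables together cover exactly {1, 2, 3, 4, 5, 6, 7, 8} — 8 values for 8 variables — and 3 appears only in e's list, so e = 3.
Among the 7 still-open variables, 4 fits only q (and all 7 values in {1, 2, 4, 5, 6, 7, 8} must be used), so q = 4.
The 6 still-open variables draw from only 6 values {1, 2, 5, 6, 7, 8}, so each is used; only d can be 8, hence d = 8.
The 5 still-open variables draw from only 5 values {1, 2, 5, 6, 7}, so each is used; only h can be 1, hence h = 1.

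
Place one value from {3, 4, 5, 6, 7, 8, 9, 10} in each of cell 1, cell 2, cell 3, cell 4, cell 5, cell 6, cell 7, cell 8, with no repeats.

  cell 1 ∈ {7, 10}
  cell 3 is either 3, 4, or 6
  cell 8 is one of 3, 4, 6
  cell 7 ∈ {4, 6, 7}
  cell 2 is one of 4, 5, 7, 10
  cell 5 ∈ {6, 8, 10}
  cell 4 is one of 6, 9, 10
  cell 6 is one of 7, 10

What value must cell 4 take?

The 8 variables together cover exactly {3, 4, 5, 6, 7, 8, 9, 10} — 8 values for 8 variables — and 5 appears only in cell 2's list, so cell 2 = 5.
Among the 7 still-open variables, 8 fits only cell 5 (and all 7 values in {3, 4, 6, 7, 8, 9, 10} must be used), so cell 5 = 8.
The 6 still-open variables draw from only 6 values {3, 4, 6, 7, 9, 10}, so each is used; only cell 4 can be 9, hence cell 4 = 9.

9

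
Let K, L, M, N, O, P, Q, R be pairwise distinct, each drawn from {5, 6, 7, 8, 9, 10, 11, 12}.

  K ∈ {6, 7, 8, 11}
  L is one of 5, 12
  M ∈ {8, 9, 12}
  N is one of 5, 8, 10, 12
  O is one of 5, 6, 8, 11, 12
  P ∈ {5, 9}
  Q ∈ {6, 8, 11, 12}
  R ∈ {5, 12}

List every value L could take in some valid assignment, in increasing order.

5, 12

Among the 8 variables, 7 fits only K (and all 8 values in {5, 6, 7, 8, 9, 10, 11, 12} must be used), so K = 7.
The 7 still-open variables together cover exactly {5, 6, 8, 9, 10, 11, 12} — 7 values for 7 variables — and 10 appears only in N's list, so N = 10.
L and R between them cover only {5, 12} — a naked pair. Remove those values from M, O, P, Q.
P has just one choice, so P = 9. So M can't be 9.
M's domain is down to {8}, so M = 8. So O, Q can't be 8.
No further eliminations apply; L can still be any of 5, 12.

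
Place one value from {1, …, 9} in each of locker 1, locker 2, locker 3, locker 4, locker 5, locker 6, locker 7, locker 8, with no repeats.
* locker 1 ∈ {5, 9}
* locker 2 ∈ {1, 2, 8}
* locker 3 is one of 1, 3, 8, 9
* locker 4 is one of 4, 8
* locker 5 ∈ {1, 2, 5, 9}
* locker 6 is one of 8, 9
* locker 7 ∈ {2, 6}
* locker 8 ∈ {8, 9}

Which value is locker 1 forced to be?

5

The 8 variables together cover exactly {1, 2, 3, 4, 5, 6, 8, 9} — 8 values for 8 variables — and 3 appears only in locker 3's list, so locker 3 = 3.
The 7 still-open variables together cover exactly {1, 2, 4, 5, 6, 8, 9} — 7 values for 7 variables — and 4 appears only in locker 4's list, so locker 4 = 4.
The 6 still-open variables together cover exactly {1, 2, 5, 6, 8, 9} — 6 values for 6 variables — and 6 appears only in locker 7's list, so locker 7 = 6.
locker 6 and locker 8 share exactly the 2 values {8, 9}; by pigeonhole those values go to them, so strike 8, 9 from locker 1, locker 2, locker 5.
So locker 1 = 5.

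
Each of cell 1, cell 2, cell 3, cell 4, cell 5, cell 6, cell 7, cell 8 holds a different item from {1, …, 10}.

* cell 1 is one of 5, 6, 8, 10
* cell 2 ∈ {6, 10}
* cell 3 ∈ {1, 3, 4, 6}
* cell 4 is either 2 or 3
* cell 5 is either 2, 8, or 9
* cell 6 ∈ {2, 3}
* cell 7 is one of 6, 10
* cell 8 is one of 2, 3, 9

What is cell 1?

5

The 2 variables cell 2 and cell 7 are confined to {6, 10}, which locks those values in; drop them from cell 1, cell 3.
The 2 variables cell 4 and cell 6 are confined to {2, 3}, which locks those values in; drop them from cell 3, cell 5, cell 8.
cell 8's domain is down to {9}, so cell 8 = 9. Remove 9 from cell 5.
That leaves cell 5 = 8. Strike 8 from cell 1.
So cell 1 = 5.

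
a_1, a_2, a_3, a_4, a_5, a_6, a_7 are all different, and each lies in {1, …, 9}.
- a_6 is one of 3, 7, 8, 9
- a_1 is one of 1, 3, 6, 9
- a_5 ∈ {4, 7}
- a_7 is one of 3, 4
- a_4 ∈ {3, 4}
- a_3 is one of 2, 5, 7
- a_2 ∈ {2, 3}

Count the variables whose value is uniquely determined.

3

The 2 variables a_4 and a_7 are confined to {3, 4}, which locks those values in; drop them from a_1, a_2, a_5, a_6.
a_2's domain is down to {2}, so a_2 = 2. Strike 2 from a_3.
a_5 must be 7 (only option left). So a_3, a_6 can't be 7.
a_3's domain is down to {5}, so a_3 = 5.
Determined: a_2=2, a_3=5, a_5=7. The other variables each still have more than one consistent value. That makes 3.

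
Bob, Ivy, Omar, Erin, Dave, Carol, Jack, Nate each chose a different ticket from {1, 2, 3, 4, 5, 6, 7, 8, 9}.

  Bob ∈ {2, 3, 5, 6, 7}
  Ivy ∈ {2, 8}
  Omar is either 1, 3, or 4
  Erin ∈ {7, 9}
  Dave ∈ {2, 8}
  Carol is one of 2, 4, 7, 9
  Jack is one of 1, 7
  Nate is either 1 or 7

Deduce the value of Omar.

3

Ivy and Dave share exactly the 2 values {2, 8}; by pigeonhole those values go to them, so strike 2, 8 from Bob, Carol.
Jack and Nate between them cover only {1, 7} — a naked pair. Remove those values from Bob, Omar, Erin, Carol.
Erin must be 9 (only option left). Remove 9 from Carol.
That leaves Carol = 4. So Omar can't be 4.
So Omar = 3.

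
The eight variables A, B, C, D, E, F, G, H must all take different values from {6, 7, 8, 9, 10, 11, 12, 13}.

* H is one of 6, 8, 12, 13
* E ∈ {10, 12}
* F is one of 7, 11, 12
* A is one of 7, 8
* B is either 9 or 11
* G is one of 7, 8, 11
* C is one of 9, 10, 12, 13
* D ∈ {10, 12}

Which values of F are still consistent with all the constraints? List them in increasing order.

7, 11

The 8 variables together cover exactly {6, 7, 8, 9, 10, 11, 12, 13} — 8 values for 8 variables — and 6 appears only in H's list, so H = 6.
The 7 still-open variables together cover exactly {7, 8, 9, 10, 11, 12, 13} — 7 values for 7 variables — and 13 appears only in C's list, so C = 13.
The 6 still-open variables draw from only 6 values {7, 8, 9, 10, 11, 12}, so each is used; only B can be 9, hence B = 9.
The 2 variables D and E are confined to {10, 12}, which locks those values in; drop them from F.
No further eliminations apply; F can still be any of 7, 11.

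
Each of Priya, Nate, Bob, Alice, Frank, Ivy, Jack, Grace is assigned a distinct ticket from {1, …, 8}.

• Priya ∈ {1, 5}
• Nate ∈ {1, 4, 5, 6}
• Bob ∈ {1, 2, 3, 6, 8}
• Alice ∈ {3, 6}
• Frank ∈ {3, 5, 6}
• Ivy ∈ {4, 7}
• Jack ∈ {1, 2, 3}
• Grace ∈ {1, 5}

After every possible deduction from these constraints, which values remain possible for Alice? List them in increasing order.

3, 6

Among the 8 variables, 7 fits only Ivy (and all 8 values in {1, 2, 3, 4, 5, 6, 7, 8} must be used), so Ivy = 7.
The 7 still-open variables draw from only 7 values {1, 2, 3, 4, 5, 6, 8}, so each is used; only Nate can be 4, hence Nate = 4.
Among the 6 still-open variables, 8 fits only Bob (and all 6 values in {1, 2, 3, 5, 6, 8} must be used), so Bob = 8.
Among the 5 still-open variables, 2 fits only Jack (and all 5 values in {1, 2, 3, 5, 6} must be used), so Jack = 2.
The 2 variables Priya and Grace are confined to {1, 5}, which locks those values in; drop them from Frank.
No further eliminations apply; Alice can still be any of 3, 6.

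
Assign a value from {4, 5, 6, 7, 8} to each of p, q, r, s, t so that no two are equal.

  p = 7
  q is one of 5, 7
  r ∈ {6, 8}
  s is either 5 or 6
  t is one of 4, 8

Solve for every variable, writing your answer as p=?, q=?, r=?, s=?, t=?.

p=7, q=5, r=8, s=6, t=4

p has just one choice, so p = 7. Strike 7 from q.
q's domain is down to {5}, so q = 5. Strike 5 from s.
s must be 6 (only option left). Strike 6 from r.
r must be 8 (only option left). Eliminate 8 elsewhere: t.
t must be 4 (only option left).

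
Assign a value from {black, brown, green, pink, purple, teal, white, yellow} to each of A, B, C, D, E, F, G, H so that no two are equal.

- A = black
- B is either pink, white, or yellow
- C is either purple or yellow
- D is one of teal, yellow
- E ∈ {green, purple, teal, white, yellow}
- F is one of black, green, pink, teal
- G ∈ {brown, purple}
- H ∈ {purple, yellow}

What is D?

teal

A's domain is down to {black}, so A = black. So F can't be black.
Among the 7 still-open variables, brown fits only G (and all 7 values in {brown, green, pink, purple, teal, white, yellow} must be used), so G = brown.
C and H share exactly the 2 values {purple, yellow}; by pigeonhole those values go to them, so strike purple, yellow from B, D, E.
So D = teal.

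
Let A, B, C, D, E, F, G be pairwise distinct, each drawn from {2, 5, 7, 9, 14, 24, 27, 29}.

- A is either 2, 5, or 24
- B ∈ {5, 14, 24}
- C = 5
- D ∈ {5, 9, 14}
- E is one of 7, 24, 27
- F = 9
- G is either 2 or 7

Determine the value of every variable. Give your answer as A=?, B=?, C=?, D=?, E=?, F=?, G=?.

A=2, B=24, C=5, D=14, E=27, F=9, G=7

C must be 5 (only option left). Eliminate 5 elsewhere: A, B, D.
F has just one choice, so F = 9. So D can't be 9.
D's domain is down to {14}, so D = 14. Remove 14 from B.
B has just one choice, so B = 24. Strike 24 from A, E.
A must be 2 (only option left). Strike 2 from G.
G must be 7 (only option left). So E can't be 7.
E must be 27 (only option left).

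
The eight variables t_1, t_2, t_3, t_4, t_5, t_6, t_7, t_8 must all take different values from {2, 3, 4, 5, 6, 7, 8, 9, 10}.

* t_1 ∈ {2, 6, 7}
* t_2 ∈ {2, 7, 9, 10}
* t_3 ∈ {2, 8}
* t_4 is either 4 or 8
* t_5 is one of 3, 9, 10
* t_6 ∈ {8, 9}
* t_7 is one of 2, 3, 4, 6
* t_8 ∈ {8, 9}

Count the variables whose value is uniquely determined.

t_6 and t_8 share exactly the 2 values {8, 9}; by pigeonhole those values go to them, so strike 8, 9 from t_2, t_3, t_4, t_5.
t_3's domain is down to {2}, so t_3 = 2. Eliminate 2 elsewhere: t_1, t_2, t_7.
t_4 must be 4 (only option left). So t_7 can't be 4.
Determined: t_3=2, t_4=4. The other variables each still have more than one consistent value. That makes 2.

2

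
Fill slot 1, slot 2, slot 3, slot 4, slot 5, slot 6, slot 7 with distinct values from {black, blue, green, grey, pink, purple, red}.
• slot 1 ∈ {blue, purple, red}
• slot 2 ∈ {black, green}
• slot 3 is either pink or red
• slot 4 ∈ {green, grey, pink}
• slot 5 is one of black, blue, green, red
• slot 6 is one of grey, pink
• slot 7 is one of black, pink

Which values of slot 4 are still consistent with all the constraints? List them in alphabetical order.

green, grey, pink

The 7 variables together cover exactly {black, blue, green, grey, pink, purple, red} — 7 values for 7 variables — and purple appears only in slot 1's list, so slot 1 = purple.
The 6 still-open variables draw from only 6 values {black, blue, green, grey, pink, red}, so each is used; only slot 5 can be blue, hence slot 5 = blue.
The 5 still-open variables together cover exactly {black, green, grey, pink, red} — 5 values for 5 variables — and red appears only in slot 3's list, so slot 3 = red.
No further eliminations apply; slot 4 can still be any of green, grey, pink.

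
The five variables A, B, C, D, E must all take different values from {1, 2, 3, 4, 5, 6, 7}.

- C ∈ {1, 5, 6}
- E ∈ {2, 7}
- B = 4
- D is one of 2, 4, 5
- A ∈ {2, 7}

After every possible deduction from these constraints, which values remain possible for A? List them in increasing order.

2, 7

B has just one choice, so B = 4. So D can't be 4.
The 2 variables A and E are confined to {2, 7}, which locks those values in; drop them from D.
D's domain is down to {5}, so D = 5. Eliminate 5 elsewhere: C.
No further eliminations apply; A can still be any of 2, 7.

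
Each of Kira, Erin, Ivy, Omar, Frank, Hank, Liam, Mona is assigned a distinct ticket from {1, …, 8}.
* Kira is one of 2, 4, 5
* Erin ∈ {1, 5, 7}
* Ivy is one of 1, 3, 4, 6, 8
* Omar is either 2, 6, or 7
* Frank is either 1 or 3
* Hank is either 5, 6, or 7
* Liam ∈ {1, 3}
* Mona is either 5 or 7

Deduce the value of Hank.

The 8 variables together cover exactly {1, 2, 3, 4, 5, 6, 7, 8} — 8 values for 8 variables — and 8 appears only in Ivy's list, so Ivy = 8.
The 7 still-open variables together cover exactly {1, 2, 3, 4, 5, 6, 7} — 7 values for 7 variables — and 4 appears only in Kira's list, so Kira = 4.
The 6 still-open variables draw from only 6 values {1, 2, 3, 5, 6, 7}, so each is used; only Omar can be 2, hence Omar = 2.
Among the 5 still-open variables, 6 fits only Hank (and all 5 values in {1, 3, 5, 6, 7} must be used), so Hank = 6.

6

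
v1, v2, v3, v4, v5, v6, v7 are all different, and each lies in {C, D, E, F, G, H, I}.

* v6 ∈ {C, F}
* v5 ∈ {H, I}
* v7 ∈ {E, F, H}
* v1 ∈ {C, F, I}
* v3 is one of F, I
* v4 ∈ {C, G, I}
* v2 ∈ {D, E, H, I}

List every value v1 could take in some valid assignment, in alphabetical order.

The 7 variables together cover exactly {C, D, E, F, G, H, I} — 7 values for 7 variables — and D appears only in v2's list, so v2 = D.
The 6 still-open variables together cover exactly {C, E, F, G, H, I} — 6 values for 6 variables — and E appears only in v7's list, so v7 = E.
Among the 5 still-open variables, G fits only v4 (and all 5 values in {C, F, G, H, I} must be used), so v4 = G.
The 4 still-open variables together cover exactly {C, F, H, I} — 4 values for 4 variables — and H appears only in v5's list, so v5 = H.
No further eliminations apply; v1 can still be any of C, F, I.

C, F, I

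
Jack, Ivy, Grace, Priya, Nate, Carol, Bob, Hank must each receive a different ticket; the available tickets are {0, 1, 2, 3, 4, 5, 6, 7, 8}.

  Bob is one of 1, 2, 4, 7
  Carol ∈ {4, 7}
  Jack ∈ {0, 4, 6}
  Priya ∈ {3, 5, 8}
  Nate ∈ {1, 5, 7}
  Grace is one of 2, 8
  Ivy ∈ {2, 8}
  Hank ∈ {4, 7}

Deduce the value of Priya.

3

Ivy and Grace share exactly the 2 values {2, 8}; by pigeonhole those values go to them, so strike 2, 8 from Priya, Bob.
The 2 variables Carol and Hank are confined to {4, 7}, which locks those values in; drop them from Jack, Nate, Bob.
Bob's domain is down to {1}, so Bob = 1. Remove 1 from Nate.
Nate's domain is down to {5}, so Nate = 5. Strike 5 from Priya.
So Priya = 3.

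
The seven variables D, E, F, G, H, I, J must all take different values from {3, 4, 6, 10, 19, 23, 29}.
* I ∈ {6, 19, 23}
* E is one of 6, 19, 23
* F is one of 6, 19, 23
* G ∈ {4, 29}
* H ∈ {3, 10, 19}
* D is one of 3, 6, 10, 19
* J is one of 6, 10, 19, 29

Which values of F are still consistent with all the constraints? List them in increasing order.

Among the 7 variables, 4 fits only G (and all 7 values in {3, 4, 6, 10, 19, 23, 29} must be used), so G = 4.
The 6 still-open variables draw from only 6 values {3, 6, 10, 19, 23, 29}, so each is used; only J can be 29, hence J = 29.
The 3 variables E, F, I are confined to {6, 19, 23}, which locks those values in; drop them from D, H.
No further eliminations apply; F can still be any of 6, 19, 23.

6, 19, 23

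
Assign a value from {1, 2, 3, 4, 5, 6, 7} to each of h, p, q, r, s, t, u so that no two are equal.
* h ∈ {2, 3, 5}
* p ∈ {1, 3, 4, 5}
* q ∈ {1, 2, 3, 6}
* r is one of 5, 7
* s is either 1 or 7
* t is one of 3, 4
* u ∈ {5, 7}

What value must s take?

1

The 7 variables draw from only 7 values {1, 2, 3, 4, 5, 6, 7}, so each is used; only q can be 6, hence q = 6.
The 6 still-open variables together cover exactly {1, 2, 3, 4, 5, 7} — 6 values for 6 variables — and 2 appears only in h's list, so h = 2.
r and u share exactly the 2 values {5, 7}; by pigeonhole those values go to them, so strike 5, 7 from p, s.
So s = 1.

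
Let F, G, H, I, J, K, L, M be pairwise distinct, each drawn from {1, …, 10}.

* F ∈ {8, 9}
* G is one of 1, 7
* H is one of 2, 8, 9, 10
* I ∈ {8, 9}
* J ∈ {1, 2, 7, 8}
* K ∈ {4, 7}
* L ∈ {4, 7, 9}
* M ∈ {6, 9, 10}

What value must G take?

The 8 variables draw from only 8 values {1, 2, 4, 6, 7, 8, 9, 10}, so each is used; only M can be 6, hence M = 6.
The 7 still-open variables together cover exactly {1, 2, 4, 7, 8, 9, 10} — 7 values for 7 variables — and 10 appears only in H's list, so H = 10.
The 6 still-open variables draw from only 6 values {1, 2, 4, 7, 8, 9}, so each is used; only J can be 2, hence J = 2.
The 5 still-open variables draw from only 5 values {1, 4, 7, 8, 9}, so each is used; only G can be 1, hence G = 1.

1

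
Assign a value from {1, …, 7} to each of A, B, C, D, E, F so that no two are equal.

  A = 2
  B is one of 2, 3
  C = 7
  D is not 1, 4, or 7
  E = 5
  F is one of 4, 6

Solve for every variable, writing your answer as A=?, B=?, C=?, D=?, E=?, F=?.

A=2, B=3, C=7, D=6, E=5, F=4

A's domain is down to {2}, so A = 2. So B, D can't be 2.
B's domain is down to {3}, so B = 3. Strike 3 from D.
That leaves C = 7.
E has just one choice, so E = 5. Strike 5 from D.
D has just one choice, so D = 6. Strike 6 from F.
That leaves F = 4.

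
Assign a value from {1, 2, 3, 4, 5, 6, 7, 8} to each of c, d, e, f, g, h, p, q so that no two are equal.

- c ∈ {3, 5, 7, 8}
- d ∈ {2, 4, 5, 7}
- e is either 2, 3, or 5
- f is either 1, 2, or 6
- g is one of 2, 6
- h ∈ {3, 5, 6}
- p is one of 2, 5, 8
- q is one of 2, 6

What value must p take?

8

Among the 8 variables, 1 fits only f (and all 8 values in {1, 2, 3, 4, 5, 6, 7, 8} must be used), so f = 1.
Among the 7 still-open variables, 4 fits only d (and all 7 values in {2, 3, 4, 5, 6, 7, 8} must be used), so d = 4.
The 6 still-open variables draw from only 6 values {2, 3, 5, 6, 7, 8}, so each is used; only c can be 7, hence c = 7.
The 5 still-open variables draw from only 5 values {2, 3, 5, 6, 8}, so each is used; only p can be 8, hence p = 8.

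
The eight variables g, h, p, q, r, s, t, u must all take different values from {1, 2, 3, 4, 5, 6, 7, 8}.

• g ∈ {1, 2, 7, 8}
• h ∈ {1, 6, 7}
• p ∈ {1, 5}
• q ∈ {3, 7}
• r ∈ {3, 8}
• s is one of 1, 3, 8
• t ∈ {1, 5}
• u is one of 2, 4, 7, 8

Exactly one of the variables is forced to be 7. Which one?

The 8 variables draw from only 8 values {1, 2, 3, 4, 5, 6, 7, 8}, so each is used; only u can be 4, hence u = 4.
The 7 still-open variables draw from only 7 values {1, 2, 3, 5, 6, 7, 8}, so each is used; only g can be 2, hence g = 2.
Among the 6 still-open variables, 6 fits only h (and all 6 values in {1, 3, 5, 6, 7, 8} must be used), so h = 6.
The 5 still-open variables draw from only 5 values {1, 3, 5, 7, 8}, so each is used; only q can be 7, hence q = 7.

q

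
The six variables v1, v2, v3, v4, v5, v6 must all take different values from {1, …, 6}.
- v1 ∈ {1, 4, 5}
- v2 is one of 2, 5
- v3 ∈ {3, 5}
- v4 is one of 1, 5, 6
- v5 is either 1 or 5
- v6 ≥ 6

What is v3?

v6 must be 6 (only option left). Remove 6 from v4.
Among the 5 still-open variables, 2 fits only v2 (and all 5 values in {1, 2, 3, 4, 5} must be used), so v2 = 2.
The 4 still-open variables draw from only 4 values {1, 3, 4, 5}, so each is used; only v3 can be 3, hence v3 = 3.

3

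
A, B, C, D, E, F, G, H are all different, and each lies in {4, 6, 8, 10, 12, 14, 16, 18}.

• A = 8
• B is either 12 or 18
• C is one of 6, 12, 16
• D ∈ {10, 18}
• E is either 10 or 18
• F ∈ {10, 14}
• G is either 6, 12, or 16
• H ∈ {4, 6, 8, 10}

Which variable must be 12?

A has just one choice, so A = 8. Eliminate 8 elsewhere: H.
Among the 7 still-open variables, 4 fits only H (and all 7 values in {4, 6, 10, 12, 14, 16, 18} must be used), so H = 4.
Among the 6 still-open variables, 14 fits only F (and all 6 values in {6, 10, 12, 14, 16, 18} must be used), so F = 14.
The 2 variables D and E are confined to {10, 18}, which locks those values in; drop them from B.
So 12 goes to B.

B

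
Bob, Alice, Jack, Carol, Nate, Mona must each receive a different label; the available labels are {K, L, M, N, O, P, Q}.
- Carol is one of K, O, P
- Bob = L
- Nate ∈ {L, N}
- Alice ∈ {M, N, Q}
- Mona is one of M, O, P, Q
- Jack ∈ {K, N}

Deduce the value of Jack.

Bob must be L (only option left). So Nate can't be L.
Nate's domain is down to {N}, so Nate = N. Remove N from Alice, Jack.
So Jack = K.

K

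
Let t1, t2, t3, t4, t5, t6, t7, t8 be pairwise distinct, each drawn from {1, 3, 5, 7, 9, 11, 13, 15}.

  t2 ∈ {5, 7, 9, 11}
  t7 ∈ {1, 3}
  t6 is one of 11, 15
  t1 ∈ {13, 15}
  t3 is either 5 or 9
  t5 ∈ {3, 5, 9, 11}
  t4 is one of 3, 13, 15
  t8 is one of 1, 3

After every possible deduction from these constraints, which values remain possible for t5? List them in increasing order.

5, 9

The 8 variables together cover exactly {1, 3, 5, 7, 9, 11, 13, 15} — 8 values for 8 variables — and 7 appears only in t2's list, so t2 = 7.
The 2 variables t7 and t8 are confined to {1, 3}, which locks those values in; drop them from t4, t5.
The 2 variables t1 and t4 are confined to {13, 15}, which locks those values in; drop them from t6.
t6 has just one choice, so t6 = 11. Strike 11 from t5.
No further eliminations apply; t5 can still be any of 5, 9.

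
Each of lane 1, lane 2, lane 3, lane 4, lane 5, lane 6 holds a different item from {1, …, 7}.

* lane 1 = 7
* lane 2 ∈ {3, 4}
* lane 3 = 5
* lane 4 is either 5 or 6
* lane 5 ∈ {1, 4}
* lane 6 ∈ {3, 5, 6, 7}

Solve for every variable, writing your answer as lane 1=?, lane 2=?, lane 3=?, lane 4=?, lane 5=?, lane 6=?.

lane 1 has just one choice, so lane 1 = 7. Remove 7 from lane 6.
lane 3 must be 5 (only option left). Remove 5 from lane 4, lane 6.
lane 4's domain is down to {6}, so lane 4 = 6. Strike 6 from lane 6.
lane 6 must be 3 (only option left). Remove 3 from lane 2.
lane 2 has just one choice, so lane 2 = 4. Strike 4 from lane 5.
lane 5 has just one choice, so lane 5 = 1.

lane 1=7, lane 2=4, lane 3=5, lane 4=6, lane 5=1, lane 6=3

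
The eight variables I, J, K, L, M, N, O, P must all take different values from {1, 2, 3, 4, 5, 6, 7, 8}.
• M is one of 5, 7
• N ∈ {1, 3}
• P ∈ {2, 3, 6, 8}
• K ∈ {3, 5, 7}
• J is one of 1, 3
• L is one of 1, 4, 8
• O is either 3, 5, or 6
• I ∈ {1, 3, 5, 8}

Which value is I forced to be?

The 8 variables draw from only 8 values {1, 2, 3, 4, 5, 6, 7, 8}, so each is used; only P can be 2, hence P = 2.
The 7 still-open variables draw from only 7 values {1, 3, 4, 5, 6, 7, 8}, so each is used; only L can be 4, hence L = 4.
Among the 6 still-open variables, 6 fits only O (and all 6 values in {1, 3, 5, 6, 7, 8} must be used), so O = 6.
The 5 still-open variables together cover exactly {1, 3, 5, 7, 8} — 5 values for 5 variables — and 8 appears only in I's list, so I = 8.

8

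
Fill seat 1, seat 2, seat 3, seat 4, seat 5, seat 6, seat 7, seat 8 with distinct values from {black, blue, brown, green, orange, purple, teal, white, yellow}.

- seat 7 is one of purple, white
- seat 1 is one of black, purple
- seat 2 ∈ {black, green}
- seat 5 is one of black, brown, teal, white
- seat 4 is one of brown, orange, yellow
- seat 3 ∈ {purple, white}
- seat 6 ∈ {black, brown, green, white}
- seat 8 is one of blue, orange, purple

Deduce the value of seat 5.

seat 3 and seat 7 between them cover only {purple, white} — a naked pair. Remove those values from seat 1, seat 5, seat 6, seat 8.
seat 1 has just one choice, so seat 1 = black. Strike black from seat 2, seat 5, seat 6.
seat 2's domain is down to {green}, so seat 2 = green. So seat 6 can't be green.
That leaves seat 6 = brown. Strike brown from seat 4, seat 5.
So seat 5 = teal.

teal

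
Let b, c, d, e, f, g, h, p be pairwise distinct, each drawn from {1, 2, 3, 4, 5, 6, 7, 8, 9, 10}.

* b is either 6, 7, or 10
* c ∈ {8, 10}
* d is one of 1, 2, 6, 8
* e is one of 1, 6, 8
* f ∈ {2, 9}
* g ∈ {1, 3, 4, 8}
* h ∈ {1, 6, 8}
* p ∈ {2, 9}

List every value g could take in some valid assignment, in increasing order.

3, 4

The 2 variables f and p are confined to {2, 9}, which locks those values in; drop them from d.
The 3 variables d, e, h are confined to {1, 6, 8}, which locks those values in; drop them from b, c, g.
c must be 10 (only option left). Remove 10 from b.
b's domain is down to {7}, so b = 7.
No further eliminations apply; g can still be any of 3, 4.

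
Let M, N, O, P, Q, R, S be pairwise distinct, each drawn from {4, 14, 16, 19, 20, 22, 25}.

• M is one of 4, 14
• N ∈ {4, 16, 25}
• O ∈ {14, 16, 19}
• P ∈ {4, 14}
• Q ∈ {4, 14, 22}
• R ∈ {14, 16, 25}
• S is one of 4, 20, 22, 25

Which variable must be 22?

Q

The 7 variables together cover exactly {4, 14, 16, 19, 20, 22, 25} — 7 values for 7 variables — and 19 appears only in O's list, so O = 19.
Among the 6 still-open variables, 20 fits only S (and all 6 values in {4, 14, 16, 20, 22, 25} must be used), so S = 20.
The 5 still-open variables draw from only 5 values {4, 14, 16, 22, 25}, so each is used; only Q can be 22, hence Q = 22.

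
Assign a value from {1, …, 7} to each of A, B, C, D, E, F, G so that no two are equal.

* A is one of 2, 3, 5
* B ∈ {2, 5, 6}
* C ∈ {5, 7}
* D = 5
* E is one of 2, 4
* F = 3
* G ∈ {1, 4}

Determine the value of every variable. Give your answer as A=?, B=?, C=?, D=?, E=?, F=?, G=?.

A=2, B=6, C=7, D=5, E=4, F=3, G=1

D has just one choice, so D = 5. Eliminate 5 elsewhere: A, B, C.
F's domain is down to {3}, so F = 3. Strike 3 from A.
That leaves A = 2. Remove 2 from B, E.
B's domain is down to {6}, so B = 6.
C's domain is down to {7}, so C = 7.
That leaves E = 4. So G can't be 4.
G must be 1 (only option left).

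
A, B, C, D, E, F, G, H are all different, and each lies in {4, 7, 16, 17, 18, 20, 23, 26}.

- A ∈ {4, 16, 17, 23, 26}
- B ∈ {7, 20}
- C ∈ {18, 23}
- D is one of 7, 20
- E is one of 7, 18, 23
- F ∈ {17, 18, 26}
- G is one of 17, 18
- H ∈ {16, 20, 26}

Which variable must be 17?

Among the 8 variables, 4 fits only A (and all 8 values in {4, 7, 16, 17, 18, 20, 23, 26} must be used), so A = 4.
Among the 7 still-open variables, 16 fits only H (and all 7 values in {7, 16, 17, 18, 20, 23, 26} must be used), so H = 16.
The 6 still-open variables draw from only 6 values {7, 17, 18, 20, 23, 26}, so each is used; only F can be 26, hence F = 26.
The 5 still-open variables draw from only 5 values {7, 17, 18, 20, 23}, so each is used; only G can be 17, hence G = 17.

G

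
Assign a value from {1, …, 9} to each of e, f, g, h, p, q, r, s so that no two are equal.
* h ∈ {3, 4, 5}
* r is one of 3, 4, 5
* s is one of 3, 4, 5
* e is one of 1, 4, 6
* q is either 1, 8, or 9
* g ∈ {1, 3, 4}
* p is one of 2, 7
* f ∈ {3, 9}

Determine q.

The 3 variables h, r, s are confined to {3, 4, 5}, which locks those values in; drop them from e, f, g.
That leaves f = 9. So q can't be 9.
That leaves g = 1. Strike 1 from e, q.
So q = 8.

8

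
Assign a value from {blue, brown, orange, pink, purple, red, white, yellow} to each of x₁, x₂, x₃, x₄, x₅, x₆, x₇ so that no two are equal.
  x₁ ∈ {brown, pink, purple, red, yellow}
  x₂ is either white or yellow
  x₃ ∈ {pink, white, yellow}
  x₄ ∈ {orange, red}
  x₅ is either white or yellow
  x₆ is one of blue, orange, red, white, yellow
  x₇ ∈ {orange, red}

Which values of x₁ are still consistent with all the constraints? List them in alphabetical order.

brown, purple

x₂ and x₅ share exactly the 2 values {white, yellow}; by pigeonhole those values go to them, so strike white, yellow from x₁, x₃, x₆.
x₃ must be pink (only option left). Strike pink from x₁.
x₄ and x₇ share exactly the 2 values {orange, red}; by pigeonhole those values go to them, so strike orange, red from x₁, x₆.
x₆'s domain is down to {blue}, so x₆ = blue.
No further eliminations apply; x₁ can still be any of brown, purple.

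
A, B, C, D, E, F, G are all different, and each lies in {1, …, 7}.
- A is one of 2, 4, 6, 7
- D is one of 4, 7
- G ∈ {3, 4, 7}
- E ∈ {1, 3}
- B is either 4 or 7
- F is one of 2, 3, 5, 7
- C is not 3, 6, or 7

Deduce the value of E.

Among the 7 variables, 6 fits only A (and all 7 values in {1, 2, 3, 4, 5, 6, 7} must be used), so A = 6.
B and D share exactly the 2 values {4, 7}; by pigeonhole those values go to them, so strike 4, 7 from C, F, G.
G must be 3 (only option left). So E, F can't be 3.
So E = 1.

1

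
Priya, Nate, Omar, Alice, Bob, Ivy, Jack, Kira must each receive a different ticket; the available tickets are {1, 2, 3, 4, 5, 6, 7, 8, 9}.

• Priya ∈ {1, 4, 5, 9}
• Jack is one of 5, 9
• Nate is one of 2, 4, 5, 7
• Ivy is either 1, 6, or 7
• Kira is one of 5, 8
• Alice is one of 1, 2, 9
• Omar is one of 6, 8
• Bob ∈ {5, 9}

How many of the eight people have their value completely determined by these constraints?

2

The 2 variables Bob and Jack are confined to {5, 9}, which locks those values in; drop them from Priya, Nate, Alice, Kira.
That leaves Kira = 8. Eliminate 8 elsewhere: Omar.
Omar's domain is down to {6}, so Omar = 6. Eliminate 6 elsewhere: Ivy.
Determined: Omar=6, Kira=8. The other people each still have more than one consistent value. That makes 2.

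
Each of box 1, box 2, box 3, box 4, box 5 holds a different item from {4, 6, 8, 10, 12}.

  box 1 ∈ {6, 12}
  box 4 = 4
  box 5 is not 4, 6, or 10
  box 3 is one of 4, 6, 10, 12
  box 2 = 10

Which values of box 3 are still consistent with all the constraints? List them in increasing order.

box 2 must be 10 (only option left). Eliminate 10 elsewhere: box 3.
box 4 must be 4 (only option left). Eliminate 4 elsewhere: box 3.
The 3 still-open variables together cover exactly {6, 8, 12} — 3 values for 3 variables — and 8 appears only in box 5's list, so box 5 = 8.
No further eliminations apply; box 3 can still be any of 6, 12.

6, 12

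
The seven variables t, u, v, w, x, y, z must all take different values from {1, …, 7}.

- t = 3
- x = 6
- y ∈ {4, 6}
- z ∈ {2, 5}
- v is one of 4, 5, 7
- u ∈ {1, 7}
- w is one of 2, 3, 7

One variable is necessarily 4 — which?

t must be 3 (only option left). Remove 3 from w.
x's domain is down to {6}, so x = 6. Remove 6 from y.
So 4 goes to y.

y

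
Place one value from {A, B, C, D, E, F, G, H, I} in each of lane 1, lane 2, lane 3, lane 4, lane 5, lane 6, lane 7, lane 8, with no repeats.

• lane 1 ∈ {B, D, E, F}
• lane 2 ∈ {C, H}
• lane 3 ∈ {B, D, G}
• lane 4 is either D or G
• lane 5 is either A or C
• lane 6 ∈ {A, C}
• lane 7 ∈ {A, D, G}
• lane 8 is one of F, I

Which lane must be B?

lane 5 and lane 6 between them cover only {A, C} — a naked pair. Remove those values from lane 2, lane 7.
lane 2's domain is down to {H}, so lane 2 = H.
lane 4 and lane 7 between them cover only {D, G} — a naked pair. Remove those values from lane 1, lane 3.
So B goes to lane 3.

lane 3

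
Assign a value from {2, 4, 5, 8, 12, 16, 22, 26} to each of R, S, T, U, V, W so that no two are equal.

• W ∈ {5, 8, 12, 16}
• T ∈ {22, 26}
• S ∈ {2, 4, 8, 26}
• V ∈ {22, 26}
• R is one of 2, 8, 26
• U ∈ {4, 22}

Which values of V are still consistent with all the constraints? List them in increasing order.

T and V share exactly the 2 values {22, 26}; by pigeonhole those values go to them, so strike 22, 26 from R, S, U.
U's domain is down to {4}, so U = 4. Strike 4 from S.
R and S between them cover only {2, 8} — a naked pair. Remove those values from W.
No further eliminations apply; V can still be any of 22, 26.

22, 26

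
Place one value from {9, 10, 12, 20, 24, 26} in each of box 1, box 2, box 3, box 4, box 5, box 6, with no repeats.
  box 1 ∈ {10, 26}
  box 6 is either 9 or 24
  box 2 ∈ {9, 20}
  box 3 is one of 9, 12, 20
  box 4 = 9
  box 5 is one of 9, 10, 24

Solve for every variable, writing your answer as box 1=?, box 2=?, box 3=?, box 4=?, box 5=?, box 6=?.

box 4 has just one choice, so box 4 = 9. Strike 9 from box 2, box 3, box 5, box 6.
That leaves box 6 = 24. Eliminate 24 elsewhere: box 5.
box 2's domain is down to {20}, so box 2 = 20. Strike 20 from box 3.
box 3's domain is down to {12}, so box 3 = 12.
box 5 must be 10 (only option left). Strike 10 from box 1.
That leaves box 1 = 26.

box 1=26, box 2=20, box 3=12, box 4=9, box 5=10, box 6=24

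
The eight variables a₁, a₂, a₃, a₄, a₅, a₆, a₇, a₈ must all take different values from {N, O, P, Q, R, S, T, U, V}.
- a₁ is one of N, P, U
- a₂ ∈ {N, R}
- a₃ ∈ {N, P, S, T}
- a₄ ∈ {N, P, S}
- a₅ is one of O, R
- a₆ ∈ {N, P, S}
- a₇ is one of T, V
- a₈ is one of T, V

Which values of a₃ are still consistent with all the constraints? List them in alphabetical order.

N, P, S

The 8 variables draw from only 8 values {N, O, P, R, S, T, U, V}, so each is used; only a₅ can be O, hence a₅ = O.
Among the 7 still-open variables, R fits only a₂ (and all 7 values in {N, P, R, S, T, U, V} must be used), so a₂ = R.
The 6 still-open variables draw from only 6 values {N, P, S, T, U, V}, so each is used; only a₁ can be U, hence a₁ = U.
The 2 variables a₇ and a₈ are confined to {T, V}, which locks those values in; drop them from a₃.
No further eliminations apply; a₃ can still be any of N, P, S.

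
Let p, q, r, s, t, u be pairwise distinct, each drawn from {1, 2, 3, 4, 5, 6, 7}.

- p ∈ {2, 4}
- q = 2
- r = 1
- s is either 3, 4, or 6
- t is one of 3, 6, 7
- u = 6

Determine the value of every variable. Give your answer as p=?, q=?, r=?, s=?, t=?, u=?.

q has just one choice, so q = 2. So p can't be 2.
r has just one choice, so r = 1.
u's domain is down to {6}, so u = 6. Eliminate 6 elsewhere: s, t.
p has just one choice, so p = 4. Strike 4 from s.
s must be 3 (only option left). Eliminate 3 elsewhere: t.
t has just one choice, so t = 7.

p=4, q=2, r=1, s=3, t=7, u=6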